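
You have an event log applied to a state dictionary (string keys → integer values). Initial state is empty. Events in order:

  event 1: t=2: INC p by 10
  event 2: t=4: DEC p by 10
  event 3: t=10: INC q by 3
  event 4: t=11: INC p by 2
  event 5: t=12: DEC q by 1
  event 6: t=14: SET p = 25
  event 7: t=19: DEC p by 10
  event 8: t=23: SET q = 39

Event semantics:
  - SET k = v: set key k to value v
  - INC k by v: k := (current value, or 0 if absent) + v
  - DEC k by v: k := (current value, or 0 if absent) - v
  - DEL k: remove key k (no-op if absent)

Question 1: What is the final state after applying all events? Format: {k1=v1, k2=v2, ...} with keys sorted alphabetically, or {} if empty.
Answer: {p=15, q=39}

Derivation:
  after event 1 (t=2: INC p by 10): {p=10}
  after event 2 (t=4: DEC p by 10): {p=0}
  after event 3 (t=10: INC q by 3): {p=0, q=3}
  after event 4 (t=11: INC p by 2): {p=2, q=3}
  after event 5 (t=12: DEC q by 1): {p=2, q=2}
  after event 6 (t=14: SET p = 25): {p=25, q=2}
  after event 7 (t=19: DEC p by 10): {p=15, q=2}
  after event 8 (t=23: SET q = 39): {p=15, q=39}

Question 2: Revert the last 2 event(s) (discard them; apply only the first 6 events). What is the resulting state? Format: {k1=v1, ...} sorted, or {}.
Answer: {p=25, q=2}

Derivation:
Keep first 6 events (discard last 2):
  after event 1 (t=2: INC p by 10): {p=10}
  after event 2 (t=4: DEC p by 10): {p=0}
  after event 3 (t=10: INC q by 3): {p=0, q=3}
  after event 4 (t=11: INC p by 2): {p=2, q=3}
  after event 5 (t=12: DEC q by 1): {p=2, q=2}
  after event 6 (t=14: SET p = 25): {p=25, q=2}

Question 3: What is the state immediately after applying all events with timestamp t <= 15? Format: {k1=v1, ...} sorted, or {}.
Answer: {p=25, q=2}

Derivation:
Apply events with t <= 15 (6 events):
  after event 1 (t=2: INC p by 10): {p=10}
  after event 2 (t=4: DEC p by 10): {p=0}
  after event 3 (t=10: INC q by 3): {p=0, q=3}
  after event 4 (t=11: INC p by 2): {p=2, q=3}
  after event 5 (t=12: DEC q by 1): {p=2, q=2}
  after event 6 (t=14: SET p = 25): {p=25, q=2}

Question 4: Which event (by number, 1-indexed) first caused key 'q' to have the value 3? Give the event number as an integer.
Looking for first event where q becomes 3:
  event 3: q (absent) -> 3  <-- first match

Answer: 3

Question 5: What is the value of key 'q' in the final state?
Answer: 39

Derivation:
Track key 'q' through all 8 events:
  event 1 (t=2: INC p by 10): q unchanged
  event 2 (t=4: DEC p by 10): q unchanged
  event 3 (t=10: INC q by 3): q (absent) -> 3
  event 4 (t=11: INC p by 2): q unchanged
  event 5 (t=12: DEC q by 1): q 3 -> 2
  event 6 (t=14: SET p = 25): q unchanged
  event 7 (t=19: DEC p by 10): q unchanged
  event 8 (t=23: SET q = 39): q 2 -> 39
Final: q = 39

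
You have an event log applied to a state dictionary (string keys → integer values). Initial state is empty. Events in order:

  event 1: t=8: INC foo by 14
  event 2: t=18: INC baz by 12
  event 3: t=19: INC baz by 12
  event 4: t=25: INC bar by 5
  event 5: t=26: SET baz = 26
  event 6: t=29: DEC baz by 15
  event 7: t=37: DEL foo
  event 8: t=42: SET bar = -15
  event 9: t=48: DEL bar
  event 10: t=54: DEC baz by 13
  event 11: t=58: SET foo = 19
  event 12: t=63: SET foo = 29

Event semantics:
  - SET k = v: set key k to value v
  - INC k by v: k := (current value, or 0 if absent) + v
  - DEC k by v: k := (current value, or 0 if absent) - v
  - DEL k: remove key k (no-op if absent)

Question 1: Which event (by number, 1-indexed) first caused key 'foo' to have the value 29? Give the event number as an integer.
Looking for first event where foo becomes 29:
  event 1: foo = 14
  event 2: foo = 14
  event 3: foo = 14
  event 4: foo = 14
  event 5: foo = 14
  event 6: foo = 14
  event 7: foo = (absent)
  event 11: foo = 19
  event 12: foo 19 -> 29  <-- first match

Answer: 12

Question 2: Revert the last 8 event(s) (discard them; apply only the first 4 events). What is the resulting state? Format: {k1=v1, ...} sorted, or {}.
Answer: {bar=5, baz=24, foo=14}

Derivation:
Keep first 4 events (discard last 8):
  after event 1 (t=8: INC foo by 14): {foo=14}
  after event 2 (t=18: INC baz by 12): {baz=12, foo=14}
  after event 3 (t=19: INC baz by 12): {baz=24, foo=14}
  after event 4 (t=25: INC bar by 5): {bar=5, baz=24, foo=14}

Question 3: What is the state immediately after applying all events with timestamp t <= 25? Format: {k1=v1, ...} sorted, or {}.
Apply events with t <= 25 (4 events):
  after event 1 (t=8: INC foo by 14): {foo=14}
  after event 2 (t=18: INC baz by 12): {baz=12, foo=14}
  after event 3 (t=19: INC baz by 12): {baz=24, foo=14}
  after event 4 (t=25: INC bar by 5): {bar=5, baz=24, foo=14}

Answer: {bar=5, baz=24, foo=14}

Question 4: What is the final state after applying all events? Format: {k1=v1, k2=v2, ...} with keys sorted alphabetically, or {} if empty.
Answer: {baz=-2, foo=29}

Derivation:
  after event 1 (t=8: INC foo by 14): {foo=14}
  after event 2 (t=18: INC baz by 12): {baz=12, foo=14}
  after event 3 (t=19: INC baz by 12): {baz=24, foo=14}
  after event 4 (t=25: INC bar by 5): {bar=5, baz=24, foo=14}
  after event 5 (t=26: SET baz = 26): {bar=5, baz=26, foo=14}
  after event 6 (t=29: DEC baz by 15): {bar=5, baz=11, foo=14}
  after event 7 (t=37: DEL foo): {bar=5, baz=11}
  after event 8 (t=42: SET bar = -15): {bar=-15, baz=11}
  after event 9 (t=48: DEL bar): {baz=11}
  after event 10 (t=54: DEC baz by 13): {baz=-2}
  after event 11 (t=58: SET foo = 19): {baz=-2, foo=19}
  after event 12 (t=63: SET foo = 29): {baz=-2, foo=29}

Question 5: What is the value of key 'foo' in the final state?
Track key 'foo' through all 12 events:
  event 1 (t=8: INC foo by 14): foo (absent) -> 14
  event 2 (t=18: INC baz by 12): foo unchanged
  event 3 (t=19: INC baz by 12): foo unchanged
  event 4 (t=25: INC bar by 5): foo unchanged
  event 5 (t=26: SET baz = 26): foo unchanged
  event 6 (t=29: DEC baz by 15): foo unchanged
  event 7 (t=37: DEL foo): foo 14 -> (absent)
  event 8 (t=42: SET bar = -15): foo unchanged
  event 9 (t=48: DEL bar): foo unchanged
  event 10 (t=54: DEC baz by 13): foo unchanged
  event 11 (t=58: SET foo = 19): foo (absent) -> 19
  event 12 (t=63: SET foo = 29): foo 19 -> 29
Final: foo = 29

Answer: 29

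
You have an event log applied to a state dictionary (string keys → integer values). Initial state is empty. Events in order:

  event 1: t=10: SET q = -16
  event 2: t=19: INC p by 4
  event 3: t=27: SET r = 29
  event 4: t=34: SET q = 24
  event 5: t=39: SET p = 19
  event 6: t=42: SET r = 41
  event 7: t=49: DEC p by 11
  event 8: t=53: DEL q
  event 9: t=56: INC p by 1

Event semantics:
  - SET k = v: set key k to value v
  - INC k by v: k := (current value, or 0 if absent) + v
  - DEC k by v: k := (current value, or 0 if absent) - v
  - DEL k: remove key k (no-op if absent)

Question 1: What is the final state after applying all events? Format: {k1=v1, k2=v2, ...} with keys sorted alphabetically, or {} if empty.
Answer: {p=9, r=41}

Derivation:
  after event 1 (t=10: SET q = -16): {q=-16}
  after event 2 (t=19: INC p by 4): {p=4, q=-16}
  after event 3 (t=27: SET r = 29): {p=4, q=-16, r=29}
  after event 4 (t=34: SET q = 24): {p=4, q=24, r=29}
  after event 5 (t=39: SET p = 19): {p=19, q=24, r=29}
  after event 6 (t=42: SET r = 41): {p=19, q=24, r=41}
  after event 7 (t=49: DEC p by 11): {p=8, q=24, r=41}
  after event 8 (t=53: DEL q): {p=8, r=41}
  after event 9 (t=56: INC p by 1): {p=9, r=41}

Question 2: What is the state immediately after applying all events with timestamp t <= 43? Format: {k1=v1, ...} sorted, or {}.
Answer: {p=19, q=24, r=41}

Derivation:
Apply events with t <= 43 (6 events):
  after event 1 (t=10: SET q = -16): {q=-16}
  after event 2 (t=19: INC p by 4): {p=4, q=-16}
  after event 3 (t=27: SET r = 29): {p=4, q=-16, r=29}
  after event 4 (t=34: SET q = 24): {p=4, q=24, r=29}
  after event 5 (t=39: SET p = 19): {p=19, q=24, r=29}
  after event 6 (t=42: SET r = 41): {p=19, q=24, r=41}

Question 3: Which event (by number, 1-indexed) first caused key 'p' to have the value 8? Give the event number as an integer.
Answer: 7

Derivation:
Looking for first event where p becomes 8:
  event 2: p = 4
  event 3: p = 4
  event 4: p = 4
  event 5: p = 19
  event 6: p = 19
  event 7: p 19 -> 8  <-- first match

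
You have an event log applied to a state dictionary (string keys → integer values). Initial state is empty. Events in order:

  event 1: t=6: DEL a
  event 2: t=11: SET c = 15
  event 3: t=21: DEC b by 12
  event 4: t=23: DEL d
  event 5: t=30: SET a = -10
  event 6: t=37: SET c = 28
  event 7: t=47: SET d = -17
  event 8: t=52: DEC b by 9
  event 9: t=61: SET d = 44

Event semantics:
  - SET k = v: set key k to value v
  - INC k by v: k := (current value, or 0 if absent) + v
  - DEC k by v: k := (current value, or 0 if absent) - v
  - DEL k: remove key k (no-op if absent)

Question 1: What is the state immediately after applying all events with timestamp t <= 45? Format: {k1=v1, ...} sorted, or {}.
Answer: {a=-10, b=-12, c=28}

Derivation:
Apply events with t <= 45 (6 events):
  after event 1 (t=6: DEL a): {}
  after event 2 (t=11: SET c = 15): {c=15}
  after event 3 (t=21: DEC b by 12): {b=-12, c=15}
  after event 4 (t=23: DEL d): {b=-12, c=15}
  after event 5 (t=30: SET a = -10): {a=-10, b=-12, c=15}
  after event 6 (t=37: SET c = 28): {a=-10, b=-12, c=28}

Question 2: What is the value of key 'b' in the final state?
Answer: -21

Derivation:
Track key 'b' through all 9 events:
  event 1 (t=6: DEL a): b unchanged
  event 2 (t=11: SET c = 15): b unchanged
  event 3 (t=21: DEC b by 12): b (absent) -> -12
  event 4 (t=23: DEL d): b unchanged
  event 5 (t=30: SET a = -10): b unchanged
  event 6 (t=37: SET c = 28): b unchanged
  event 7 (t=47: SET d = -17): b unchanged
  event 8 (t=52: DEC b by 9): b -12 -> -21
  event 9 (t=61: SET d = 44): b unchanged
Final: b = -21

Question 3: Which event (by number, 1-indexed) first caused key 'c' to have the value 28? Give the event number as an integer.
Answer: 6

Derivation:
Looking for first event where c becomes 28:
  event 2: c = 15
  event 3: c = 15
  event 4: c = 15
  event 5: c = 15
  event 6: c 15 -> 28  <-- first match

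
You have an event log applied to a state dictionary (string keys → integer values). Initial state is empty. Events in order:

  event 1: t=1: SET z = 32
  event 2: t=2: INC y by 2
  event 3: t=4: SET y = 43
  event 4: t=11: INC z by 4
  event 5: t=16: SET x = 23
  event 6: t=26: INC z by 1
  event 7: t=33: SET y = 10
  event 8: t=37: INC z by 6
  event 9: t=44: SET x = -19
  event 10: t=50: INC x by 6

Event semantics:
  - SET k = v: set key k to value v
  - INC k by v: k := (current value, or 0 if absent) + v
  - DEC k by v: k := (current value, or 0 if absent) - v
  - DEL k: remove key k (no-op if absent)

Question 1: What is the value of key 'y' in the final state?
Answer: 10

Derivation:
Track key 'y' through all 10 events:
  event 1 (t=1: SET z = 32): y unchanged
  event 2 (t=2: INC y by 2): y (absent) -> 2
  event 3 (t=4: SET y = 43): y 2 -> 43
  event 4 (t=11: INC z by 4): y unchanged
  event 5 (t=16: SET x = 23): y unchanged
  event 6 (t=26: INC z by 1): y unchanged
  event 7 (t=33: SET y = 10): y 43 -> 10
  event 8 (t=37: INC z by 6): y unchanged
  event 9 (t=44: SET x = -19): y unchanged
  event 10 (t=50: INC x by 6): y unchanged
Final: y = 10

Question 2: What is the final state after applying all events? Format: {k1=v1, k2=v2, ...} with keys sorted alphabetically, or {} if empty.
  after event 1 (t=1: SET z = 32): {z=32}
  after event 2 (t=2: INC y by 2): {y=2, z=32}
  after event 3 (t=4: SET y = 43): {y=43, z=32}
  after event 4 (t=11: INC z by 4): {y=43, z=36}
  after event 5 (t=16: SET x = 23): {x=23, y=43, z=36}
  after event 6 (t=26: INC z by 1): {x=23, y=43, z=37}
  after event 7 (t=33: SET y = 10): {x=23, y=10, z=37}
  after event 8 (t=37: INC z by 6): {x=23, y=10, z=43}
  after event 9 (t=44: SET x = -19): {x=-19, y=10, z=43}
  after event 10 (t=50: INC x by 6): {x=-13, y=10, z=43}

Answer: {x=-13, y=10, z=43}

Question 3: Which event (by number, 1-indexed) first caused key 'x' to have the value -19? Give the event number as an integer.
Looking for first event where x becomes -19:
  event 5: x = 23
  event 6: x = 23
  event 7: x = 23
  event 8: x = 23
  event 9: x 23 -> -19  <-- first match

Answer: 9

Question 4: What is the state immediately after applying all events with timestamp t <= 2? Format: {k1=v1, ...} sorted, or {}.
Answer: {y=2, z=32}

Derivation:
Apply events with t <= 2 (2 events):
  after event 1 (t=1: SET z = 32): {z=32}
  after event 2 (t=2: INC y by 2): {y=2, z=32}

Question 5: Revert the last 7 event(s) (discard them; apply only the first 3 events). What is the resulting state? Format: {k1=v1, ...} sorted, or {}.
Keep first 3 events (discard last 7):
  after event 1 (t=1: SET z = 32): {z=32}
  after event 2 (t=2: INC y by 2): {y=2, z=32}
  after event 3 (t=4: SET y = 43): {y=43, z=32}

Answer: {y=43, z=32}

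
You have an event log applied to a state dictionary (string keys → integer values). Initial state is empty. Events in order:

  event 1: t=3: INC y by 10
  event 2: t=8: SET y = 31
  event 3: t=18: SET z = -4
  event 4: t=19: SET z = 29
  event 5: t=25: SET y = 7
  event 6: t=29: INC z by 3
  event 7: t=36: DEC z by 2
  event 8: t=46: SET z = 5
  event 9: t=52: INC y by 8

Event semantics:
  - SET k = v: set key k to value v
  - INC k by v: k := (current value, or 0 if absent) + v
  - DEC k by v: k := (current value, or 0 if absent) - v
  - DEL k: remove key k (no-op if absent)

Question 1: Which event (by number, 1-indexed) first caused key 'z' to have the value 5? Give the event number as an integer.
Answer: 8

Derivation:
Looking for first event where z becomes 5:
  event 3: z = -4
  event 4: z = 29
  event 5: z = 29
  event 6: z = 32
  event 7: z = 30
  event 8: z 30 -> 5  <-- first match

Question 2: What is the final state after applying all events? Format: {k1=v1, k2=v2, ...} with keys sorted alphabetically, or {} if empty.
  after event 1 (t=3: INC y by 10): {y=10}
  after event 2 (t=8: SET y = 31): {y=31}
  after event 3 (t=18: SET z = -4): {y=31, z=-4}
  after event 4 (t=19: SET z = 29): {y=31, z=29}
  after event 5 (t=25: SET y = 7): {y=7, z=29}
  after event 6 (t=29: INC z by 3): {y=7, z=32}
  after event 7 (t=36: DEC z by 2): {y=7, z=30}
  after event 8 (t=46: SET z = 5): {y=7, z=5}
  after event 9 (t=52: INC y by 8): {y=15, z=5}

Answer: {y=15, z=5}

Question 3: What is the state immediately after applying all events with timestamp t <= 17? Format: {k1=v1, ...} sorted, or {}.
Apply events with t <= 17 (2 events):
  after event 1 (t=3: INC y by 10): {y=10}
  after event 2 (t=8: SET y = 31): {y=31}

Answer: {y=31}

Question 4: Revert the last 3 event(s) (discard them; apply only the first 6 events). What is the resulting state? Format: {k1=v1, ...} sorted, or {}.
Keep first 6 events (discard last 3):
  after event 1 (t=3: INC y by 10): {y=10}
  after event 2 (t=8: SET y = 31): {y=31}
  after event 3 (t=18: SET z = -4): {y=31, z=-4}
  after event 4 (t=19: SET z = 29): {y=31, z=29}
  after event 5 (t=25: SET y = 7): {y=7, z=29}
  after event 6 (t=29: INC z by 3): {y=7, z=32}

Answer: {y=7, z=32}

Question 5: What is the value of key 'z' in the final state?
Track key 'z' through all 9 events:
  event 1 (t=3: INC y by 10): z unchanged
  event 2 (t=8: SET y = 31): z unchanged
  event 3 (t=18: SET z = -4): z (absent) -> -4
  event 4 (t=19: SET z = 29): z -4 -> 29
  event 5 (t=25: SET y = 7): z unchanged
  event 6 (t=29: INC z by 3): z 29 -> 32
  event 7 (t=36: DEC z by 2): z 32 -> 30
  event 8 (t=46: SET z = 5): z 30 -> 5
  event 9 (t=52: INC y by 8): z unchanged
Final: z = 5

Answer: 5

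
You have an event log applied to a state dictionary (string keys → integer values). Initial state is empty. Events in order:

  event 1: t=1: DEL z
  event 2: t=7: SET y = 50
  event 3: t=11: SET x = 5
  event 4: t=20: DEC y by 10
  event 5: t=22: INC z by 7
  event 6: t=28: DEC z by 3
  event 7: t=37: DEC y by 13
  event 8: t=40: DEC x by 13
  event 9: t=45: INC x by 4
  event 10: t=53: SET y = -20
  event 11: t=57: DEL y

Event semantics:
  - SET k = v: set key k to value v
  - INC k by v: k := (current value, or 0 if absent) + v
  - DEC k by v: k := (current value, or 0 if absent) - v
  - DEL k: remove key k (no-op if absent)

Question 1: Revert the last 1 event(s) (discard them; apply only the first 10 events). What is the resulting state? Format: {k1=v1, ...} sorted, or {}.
Keep first 10 events (discard last 1):
  after event 1 (t=1: DEL z): {}
  after event 2 (t=7: SET y = 50): {y=50}
  after event 3 (t=11: SET x = 5): {x=5, y=50}
  after event 4 (t=20: DEC y by 10): {x=5, y=40}
  after event 5 (t=22: INC z by 7): {x=5, y=40, z=7}
  after event 6 (t=28: DEC z by 3): {x=5, y=40, z=4}
  after event 7 (t=37: DEC y by 13): {x=5, y=27, z=4}
  after event 8 (t=40: DEC x by 13): {x=-8, y=27, z=4}
  after event 9 (t=45: INC x by 4): {x=-4, y=27, z=4}
  after event 10 (t=53: SET y = -20): {x=-4, y=-20, z=4}

Answer: {x=-4, y=-20, z=4}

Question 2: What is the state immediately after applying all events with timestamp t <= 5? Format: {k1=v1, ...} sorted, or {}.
Apply events with t <= 5 (1 events):
  after event 1 (t=1: DEL z): {}

Answer: {}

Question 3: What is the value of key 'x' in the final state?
Answer: -4

Derivation:
Track key 'x' through all 11 events:
  event 1 (t=1: DEL z): x unchanged
  event 2 (t=7: SET y = 50): x unchanged
  event 3 (t=11: SET x = 5): x (absent) -> 5
  event 4 (t=20: DEC y by 10): x unchanged
  event 5 (t=22: INC z by 7): x unchanged
  event 6 (t=28: DEC z by 3): x unchanged
  event 7 (t=37: DEC y by 13): x unchanged
  event 8 (t=40: DEC x by 13): x 5 -> -8
  event 9 (t=45: INC x by 4): x -8 -> -4
  event 10 (t=53: SET y = -20): x unchanged
  event 11 (t=57: DEL y): x unchanged
Final: x = -4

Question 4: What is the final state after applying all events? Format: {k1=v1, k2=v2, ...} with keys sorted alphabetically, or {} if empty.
  after event 1 (t=1: DEL z): {}
  after event 2 (t=7: SET y = 50): {y=50}
  after event 3 (t=11: SET x = 5): {x=5, y=50}
  after event 4 (t=20: DEC y by 10): {x=5, y=40}
  after event 5 (t=22: INC z by 7): {x=5, y=40, z=7}
  after event 6 (t=28: DEC z by 3): {x=5, y=40, z=4}
  after event 7 (t=37: DEC y by 13): {x=5, y=27, z=4}
  after event 8 (t=40: DEC x by 13): {x=-8, y=27, z=4}
  after event 9 (t=45: INC x by 4): {x=-4, y=27, z=4}
  after event 10 (t=53: SET y = -20): {x=-4, y=-20, z=4}
  after event 11 (t=57: DEL y): {x=-4, z=4}

Answer: {x=-4, z=4}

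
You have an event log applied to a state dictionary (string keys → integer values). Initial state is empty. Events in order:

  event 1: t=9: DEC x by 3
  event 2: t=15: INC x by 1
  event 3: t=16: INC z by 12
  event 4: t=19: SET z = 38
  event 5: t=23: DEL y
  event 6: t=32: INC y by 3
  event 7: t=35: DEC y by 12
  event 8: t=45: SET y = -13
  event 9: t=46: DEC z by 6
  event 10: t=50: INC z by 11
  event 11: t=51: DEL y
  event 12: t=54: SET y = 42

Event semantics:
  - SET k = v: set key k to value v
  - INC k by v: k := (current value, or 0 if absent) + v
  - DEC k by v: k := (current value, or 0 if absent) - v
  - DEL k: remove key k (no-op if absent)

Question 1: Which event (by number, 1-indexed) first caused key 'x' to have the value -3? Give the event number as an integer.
Looking for first event where x becomes -3:
  event 1: x (absent) -> -3  <-- first match

Answer: 1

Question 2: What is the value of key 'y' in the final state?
Track key 'y' through all 12 events:
  event 1 (t=9: DEC x by 3): y unchanged
  event 2 (t=15: INC x by 1): y unchanged
  event 3 (t=16: INC z by 12): y unchanged
  event 4 (t=19: SET z = 38): y unchanged
  event 5 (t=23: DEL y): y (absent) -> (absent)
  event 6 (t=32: INC y by 3): y (absent) -> 3
  event 7 (t=35: DEC y by 12): y 3 -> -9
  event 8 (t=45: SET y = -13): y -9 -> -13
  event 9 (t=46: DEC z by 6): y unchanged
  event 10 (t=50: INC z by 11): y unchanged
  event 11 (t=51: DEL y): y -13 -> (absent)
  event 12 (t=54: SET y = 42): y (absent) -> 42
Final: y = 42

Answer: 42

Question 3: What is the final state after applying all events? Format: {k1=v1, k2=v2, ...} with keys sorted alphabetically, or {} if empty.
Answer: {x=-2, y=42, z=43}

Derivation:
  after event 1 (t=9: DEC x by 3): {x=-3}
  after event 2 (t=15: INC x by 1): {x=-2}
  after event 3 (t=16: INC z by 12): {x=-2, z=12}
  after event 4 (t=19: SET z = 38): {x=-2, z=38}
  after event 5 (t=23: DEL y): {x=-2, z=38}
  after event 6 (t=32: INC y by 3): {x=-2, y=3, z=38}
  after event 7 (t=35: DEC y by 12): {x=-2, y=-9, z=38}
  after event 8 (t=45: SET y = -13): {x=-2, y=-13, z=38}
  after event 9 (t=46: DEC z by 6): {x=-2, y=-13, z=32}
  after event 10 (t=50: INC z by 11): {x=-2, y=-13, z=43}
  after event 11 (t=51: DEL y): {x=-2, z=43}
  after event 12 (t=54: SET y = 42): {x=-2, y=42, z=43}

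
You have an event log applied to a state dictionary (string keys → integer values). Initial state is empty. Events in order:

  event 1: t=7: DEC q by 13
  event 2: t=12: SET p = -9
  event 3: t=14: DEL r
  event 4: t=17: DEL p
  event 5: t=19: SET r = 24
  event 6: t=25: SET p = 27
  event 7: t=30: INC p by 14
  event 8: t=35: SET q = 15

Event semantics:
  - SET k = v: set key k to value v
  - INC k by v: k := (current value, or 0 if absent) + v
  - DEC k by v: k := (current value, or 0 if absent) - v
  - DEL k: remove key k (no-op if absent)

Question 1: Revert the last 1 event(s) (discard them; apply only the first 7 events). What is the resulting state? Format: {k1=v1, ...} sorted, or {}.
Keep first 7 events (discard last 1):
  after event 1 (t=7: DEC q by 13): {q=-13}
  after event 2 (t=12: SET p = -9): {p=-9, q=-13}
  after event 3 (t=14: DEL r): {p=-9, q=-13}
  after event 4 (t=17: DEL p): {q=-13}
  after event 5 (t=19: SET r = 24): {q=-13, r=24}
  after event 6 (t=25: SET p = 27): {p=27, q=-13, r=24}
  after event 7 (t=30: INC p by 14): {p=41, q=-13, r=24}

Answer: {p=41, q=-13, r=24}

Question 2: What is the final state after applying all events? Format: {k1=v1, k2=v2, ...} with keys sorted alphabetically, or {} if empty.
Answer: {p=41, q=15, r=24}

Derivation:
  after event 1 (t=7: DEC q by 13): {q=-13}
  after event 2 (t=12: SET p = -9): {p=-9, q=-13}
  after event 3 (t=14: DEL r): {p=-9, q=-13}
  after event 4 (t=17: DEL p): {q=-13}
  after event 5 (t=19: SET r = 24): {q=-13, r=24}
  after event 6 (t=25: SET p = 27): {p=27, q=-13, r=24}
  after event 7 (t=30: INC p by 14): {p=41, q=-13, r=24}
  after event 8 (t=35: SET q = 15): {p=41, q=15, r=24}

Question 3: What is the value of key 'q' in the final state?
Track key 'q' through all 8 events:
  event 1 (t=7: DEC q by 13): q (absent) -> -13
  event 2 (t=12: SET p = -9): q unchanged
  event 3 (t=14: DEL r): q unchanged
  event 4 (t=17: DEL p): q unchanged
  event 5 (t=19: SET r = 24): q unchanged
  event 6 (t=25: SET p = 27): q unchanged
  event 7 (t=30: INC p by 14): q unchanged
  event 8 (t=35: SET q = 15): q -13 -> 15
Final: q = 15

Answer: 15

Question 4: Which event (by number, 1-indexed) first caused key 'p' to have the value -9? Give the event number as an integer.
Answer: 2

Derivation:
Looking for first event where p becomes -9:
  event 2: p (absent) -> -9  <-- first match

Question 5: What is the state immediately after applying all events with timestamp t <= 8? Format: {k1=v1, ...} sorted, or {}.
Apply events with t <= 8 (1 events):
  after event 1 (t=7: DEC q by 13): {q=-13}

Answer: {q=-13}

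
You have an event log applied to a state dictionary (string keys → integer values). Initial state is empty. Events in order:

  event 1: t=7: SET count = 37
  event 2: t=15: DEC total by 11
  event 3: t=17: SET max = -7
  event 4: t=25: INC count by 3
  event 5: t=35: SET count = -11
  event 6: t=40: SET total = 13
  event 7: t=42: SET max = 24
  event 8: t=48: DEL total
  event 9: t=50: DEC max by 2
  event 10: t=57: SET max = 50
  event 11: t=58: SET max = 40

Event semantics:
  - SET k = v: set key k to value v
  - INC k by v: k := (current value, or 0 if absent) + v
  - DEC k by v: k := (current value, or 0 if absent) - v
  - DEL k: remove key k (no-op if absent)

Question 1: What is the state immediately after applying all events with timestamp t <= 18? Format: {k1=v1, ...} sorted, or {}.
Answer: {count=37, max=-7, total=-11}

Derivation:
Apply events with t <= 18 (3 events):
  after event 1 (t=7: SET count = 37): {count=37}
  after event 2 (t=15: DEC total by 11): {count=37, total=-11}
  after event 3 (t=17: SET max = -7): {count=37, max=-7, total=-11}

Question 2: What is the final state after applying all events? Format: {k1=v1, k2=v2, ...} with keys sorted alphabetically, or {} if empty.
  after event 1 (t=7: SET count = 37): {count=37}
  after event 2 (t=15: DEC total by 11): {count=37, total=-11}
  after event 3 (t=17: SET max = -7): {count=37, max=-7, total=-11}
  after event 4 (t=25: INC count by 3): {count=40, max=-7, total=-11}
  after event 5 (t=35: SET count = -11): {count=-11, max=-7, total=-11}
  after event 6 (t=40: SET total = 13): {count=-11, max=-7, total=13}
  after event 7 (t=42: SET max = 24): {count=-11, max=24, total=13}
  after event 8 (t=48: DEL total): {count=-11, max=24}
  after event 9 (t=50: DEC max by 2): {count=-11, max=22}
  after event 10 (t=57: SET max = 50): {count=-11, max=50}
  after event 11 (t=58: SET max = 40): {count=-11, max=40}

Answer: {count=-11, max=40}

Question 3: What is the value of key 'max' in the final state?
Answer: 40

Derivation:
Track key 'max' through all 11 events:
  event 1 (t=7: SET count = 37): max unchanged
  event 2 (t=15: DEC total by 11): max unchanged
  event 3 (t=17: SET max = -7): max (absent) -> -7
  event 4 (t=25: INC count by 3): max unchanged
  event 5 (t=35: SET count = -11): max unchanged
  event 6 (t=40: SET total = 13): max unchanged
  event 7 (t=42: SET max = 24): max -7 -> 24
  event 8 (t=48: DEL total): max unchanged
  event 9 (t=50: DEC max by 2): max 24 -> 22
  event 10 (t=57: SET max = 50): max 22 -> 50
  event 11 (t=58: SET max = 40): max 50 -> 40
Final: max = 40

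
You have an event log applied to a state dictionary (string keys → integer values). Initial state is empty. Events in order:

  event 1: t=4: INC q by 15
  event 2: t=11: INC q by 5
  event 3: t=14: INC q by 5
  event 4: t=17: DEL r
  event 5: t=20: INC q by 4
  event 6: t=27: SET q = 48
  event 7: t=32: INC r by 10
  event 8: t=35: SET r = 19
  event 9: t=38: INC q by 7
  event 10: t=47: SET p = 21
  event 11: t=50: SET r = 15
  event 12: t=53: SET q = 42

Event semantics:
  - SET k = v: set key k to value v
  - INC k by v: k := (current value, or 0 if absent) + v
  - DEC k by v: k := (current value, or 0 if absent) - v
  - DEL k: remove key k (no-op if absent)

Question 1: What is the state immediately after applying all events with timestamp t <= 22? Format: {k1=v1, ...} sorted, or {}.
Answer: {q=29}

Derivation:
Apply events with t <= 22 (5 events):
  after event 1 (t=4: INC q by 15): {q=15}
  after event 2 (t=11: INC q by 5): {q=20}
  after event 3 (t=14: INC q by 5): {q=25}
  after event 4 (t=17: DEL r): {q=25}
  after event 5 (t=20: INC q by 4): {q=29}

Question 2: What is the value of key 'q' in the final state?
Track key 'q' through all 12 events:
  event 1 (t=4: INC q by 15): q (absent) -> 15
  event 2 (t=11: INC q by 5): q 15 -> 20
  event 3 (t=14: INC q by 5): q 20 -> 25
  event 4 (t=17: DEL r): q unchanged
  event 5 (t=20: INC q by 4): q 25 -> 29
  event 6 (t=27: SET q = 48): q 29 -> 48
  event 7 (t=32: INC r by 10): q unchanged
  event 8 (t=35: SET r = 19): q unchanged
  event 9 (t=38: INC q by 7): q 48 -> 55
  event 10 (t=47: SET p = 21): q unchanged
  event 11 (t=50: SET r = 15): q unchanged
  event 12 (t=53: SET q = 42): q 55 -> 42
Final: q = 42

Answer: 42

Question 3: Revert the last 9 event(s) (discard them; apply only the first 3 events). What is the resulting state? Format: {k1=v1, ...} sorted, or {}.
Answer: {q=25}

Derivation:
Keep first 3 events (discard last 9):
  after event 1 (t=4: INC q by 15): {q=15}
  after event 2 (t=11: INC q by 5): {q=20}
  after event 3 (t=14: INC q by 5): {q=25}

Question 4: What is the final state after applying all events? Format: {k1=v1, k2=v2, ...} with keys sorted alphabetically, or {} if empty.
  after event 1 (t=4: INC q by 15): {q=15}
  after event 2 (t=11: INC q by 5): {q=20}
  after event 3 (t=14: INC q by 5): {q=25}
  after event 4 (t=17: DEL r): {q=25}
  after event 5 (t=20: INC q by 4): {q=29}
  after event 6 (t=27: SET q = 48): {q=48}
  after event 7 (t=32: INC r by 10): {q=48, r=10}
  after event 8 (t=35: SET r = 19): {q=48, r=19}
  after event 9 (t=38: INC q by 7): {q=55, r=19}
  after event 10 (t=47: SET p = 21): {p=21, q=55, r=19}
  after event 11 (t=50: SET r = 15): {p=21, q=55, r=15}
  after event 12 (t=53: SET q = 42): {p=21, q=42, r=15}

Answer: {p=21, q=42, r=15}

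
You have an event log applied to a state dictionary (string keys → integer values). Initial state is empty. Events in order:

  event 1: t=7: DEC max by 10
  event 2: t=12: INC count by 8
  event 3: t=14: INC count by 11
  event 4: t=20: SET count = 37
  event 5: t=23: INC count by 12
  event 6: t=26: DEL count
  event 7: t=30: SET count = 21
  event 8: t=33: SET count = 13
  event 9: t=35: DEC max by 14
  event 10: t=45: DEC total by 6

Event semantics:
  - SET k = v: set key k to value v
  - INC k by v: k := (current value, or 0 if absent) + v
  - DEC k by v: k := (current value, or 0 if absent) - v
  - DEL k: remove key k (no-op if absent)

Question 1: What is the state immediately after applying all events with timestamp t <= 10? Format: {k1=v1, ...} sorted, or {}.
Apply events with t <= 10 (1 events):
  after event 1 (t=7: DEC max by 10): {max=-10}

Answer: {max=-10}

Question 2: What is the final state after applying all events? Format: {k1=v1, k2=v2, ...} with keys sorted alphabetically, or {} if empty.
  after event 1 (t=7: DEC max by 10): {max=-10}
  after event 2 (t=12: INC count by 8): {count=8, max=-10}
  after event 3 (t=14: INC count by 11): {count=19, max=-10}
  after event 4 (t=20: SET count = 37): {count=37, max=-10}
  after event 5 (t=23: INC count by 12): {count=49, max=-10}
  after event 6 (t=26: DEL count): {max=-10}
  after event 7 (t=30: SET count = 21): {count=21, max=-10}
  after event 8 (t=33: SET count = 13): {count=13, max=-10}
  after event 9 (t=35: DEC max by 14): {count=13, max=-24}
  after event 10 (t=45: DEC total by 6): {count=13, max=-24, total=-6}

Answer: {count=13, max=-24, total=-6}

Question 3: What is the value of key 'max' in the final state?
Track key 'max' through all 10 events:
  event 1 (t=7: DEC max by 10): max (absent) -> -10
  event 2 (t=12: INC count by 8): max unchanged
  event 3 (t=14: INC count by 11): max unchanged
  event 4 (t=20: SET count = 37): max unchanged
  event 5 (t=23: INC count by 12): max unchanged
  event 6 (t=26: DEL count): max unchanged
  event 7 (t=30: SET count = 21): max unchanged
  event 8 (t=33: SET count = 13): max unchanged
  event 9 (t=35: DEC max by 14): max -10 -> -24
  event 10 (t=45: DEC total by 6): max unchanged
Final: max = -24

Answer: -24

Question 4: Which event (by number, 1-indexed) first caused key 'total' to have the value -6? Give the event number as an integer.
Answer: 10

Derivation:
Looking for first event where total becomes -6:
  event 10: total (absent) -> -6  <-- first match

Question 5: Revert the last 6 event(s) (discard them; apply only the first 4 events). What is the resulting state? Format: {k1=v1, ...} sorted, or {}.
Keep first 4 events (discard last 6):
  after event 1 (t=7: DEC max by 10): {max=-10}
  after event 2 (t=12: INC count by 8): {count=8, max=-10}
  after event 3 (t=14: INC count by 11): {count=19, max=-10}
  after event 4 (t=20: SET count = 37): {count=37, max=-10}

Answer: {count=37, max=-10}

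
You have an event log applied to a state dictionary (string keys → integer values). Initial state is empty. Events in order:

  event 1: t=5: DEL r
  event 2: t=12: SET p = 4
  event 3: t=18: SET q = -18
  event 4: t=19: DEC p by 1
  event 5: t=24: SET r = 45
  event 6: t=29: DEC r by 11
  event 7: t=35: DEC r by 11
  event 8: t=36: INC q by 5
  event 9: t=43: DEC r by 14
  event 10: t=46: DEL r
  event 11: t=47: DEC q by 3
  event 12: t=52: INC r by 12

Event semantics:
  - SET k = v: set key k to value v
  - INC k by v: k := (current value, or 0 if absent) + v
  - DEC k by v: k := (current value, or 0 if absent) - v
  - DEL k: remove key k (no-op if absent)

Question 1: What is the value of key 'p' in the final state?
Answer: 3

Derivation:
Track key 'p' through all 12 events:
  event 1 (t=5: DEL r): p unchanged
  event 2 (t=12: SET p = 4): p (absent) -> 4
  event 3 (t=18: SET q = -18): p unchanged
  event 4 (t=19: DEC p by 1): p 4 -> 3
  event 5 (t=24: SET r = 45): p unchanged
  event 6 (t=29: DEC r by 11): p unchanged
  event 7 (t=35: DEC r by 11): p unchanged
  event 8 (t=36: INC q by 5): p unchanged
  event 9 (t=43: DEC r by 14): p unchanged
  event 10 (t=46: DEL r): p unchanged
  event 11 (t=47: DEC q by 3): p unchanged
  event 12 (t=52: INC r by 12): p unchanged
Final: p = 3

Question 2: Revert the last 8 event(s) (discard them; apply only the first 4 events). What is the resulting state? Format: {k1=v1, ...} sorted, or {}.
Answer: {p=3, q=-18}

Derivation:
Keep first 4 events (discard last 8):
  after event 1 (t=5: DEL r): {}
  after event 2 (t=12: SET p = 4): {p=4}
  after event 3 (t=18: SET q = -18): {p=4, q=-18}
  after event 4 (t=19: DEC p by 1): {p=3, q=-18}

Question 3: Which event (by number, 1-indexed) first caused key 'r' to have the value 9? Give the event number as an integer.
Looking for first event where r becomes 9:
  event 5: r = 45
  event 6: r = 34
  event 7: r = 23
  event 8: r = 23
  event 9: r 23 -> 9  <-- first match

Answer: 9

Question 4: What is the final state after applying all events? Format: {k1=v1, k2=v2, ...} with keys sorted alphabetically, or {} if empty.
  after event 1 (t=5: DEL r): {}
  after event 2 (t=12: SET p = 4): {p=4}
  after event 3 (t=18: SET q = -18): {p=4, q=-18}
  after event 4 (t=19: DEC p by 1): {p=3, q=-18}
  after event 5 (t=24: SET r = 45): {p=3, q=-18, r=45}
  after event 6 (t=29: DEC r by 11): {p=3, q=-18, r=34}
  after event 7 (t=35: DEC r by 11): {p=3, q=-18, r=23}
  after event 8 (t=36: INC q by 5): {p=3, q=-13, r=23}
  after event 9 (t=43: DEC r by 14): {p=3, q=-13, r=9}
  after event 10 (t=46: DEL r): {p=3, q=-13}
  after event 11 (t=47: DEC q by 3): {p=3, q=-16}
  after event 12 (t=52: INC r by 12): {p=3, q=-16, r=12}

Answer: {p=3, q=-16, r=12}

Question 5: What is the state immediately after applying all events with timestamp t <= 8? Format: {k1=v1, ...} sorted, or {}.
Apply events with t <= 8 (1 events):
  after event 1 (t=5: DEL r): {}

Answer: {}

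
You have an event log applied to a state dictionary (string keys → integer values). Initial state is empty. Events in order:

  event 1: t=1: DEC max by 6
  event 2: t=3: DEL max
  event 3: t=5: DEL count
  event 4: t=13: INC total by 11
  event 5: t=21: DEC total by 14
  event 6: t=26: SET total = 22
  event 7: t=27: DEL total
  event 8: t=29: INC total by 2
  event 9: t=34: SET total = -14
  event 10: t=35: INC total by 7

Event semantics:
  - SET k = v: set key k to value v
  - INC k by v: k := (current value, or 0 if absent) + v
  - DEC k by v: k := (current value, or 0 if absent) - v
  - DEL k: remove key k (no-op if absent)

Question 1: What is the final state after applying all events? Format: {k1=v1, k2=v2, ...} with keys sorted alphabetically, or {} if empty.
Answer: {total=-7}

Derivation:
  after event 1 (t=1: DEC max by 6): {max=-6}
  after event 2 (t=3: DEL max): {}
  after event 3 (t=5: DEL count): {}
  after event 4 (t=13: INC total by 11): {total=11}
  after event 5 (t=21: DEC total by 14): {total=-3}
  after event 6 (t=26: SET total = 22): {total=22}
  after event 7 (t=27: DEL total): {}
  after event 8 (t=29: INC total by 2): {total=2}
  after event 9 (t=34: SET total = -14): {total=-14}
  after event 10 (t=35: INC total by 7): {total=-7}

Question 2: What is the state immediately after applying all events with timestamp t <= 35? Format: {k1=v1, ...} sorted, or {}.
Apply events with t <= 35 (10 events):
  after event 1 (t=1: DEC max by 6): {max=-6}
  after event 2 (t=3: DEL max): {}
  after event 3 (t=5: DEL count): {}
  after event 4 (t=13: INC total by 11): {total=11}
  after event 5 (t=21: DEC total by 14): {total=-3}
  after event 6 (t=26: SET total = 22): {total=22}
  after event 7 (t=27: DEL total): {}
  after event 8 (t=29: INC total by 2): {total=2}
  after event 9 (t=34: SET total = -14): {total=-14}
  after event 10 (t=35: INC total by 7): {total=-7}

Answer: {total=-7}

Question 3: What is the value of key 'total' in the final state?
Answer: -7

Derivation:
Track key 'total' through all 10 events:
  event 1 (t=1: DEC max by 6): total unchanged
  event 2 (t=3: DEL max): total unchanged
  event 3 (t=5: DEL count): total unchanged
  event 4 (t=13: INC total by 11): total (absent) -> 11
  event 5 (t=21: DEC total by 14): total 11 -> -3
  event 6 (t=26: SET total = 22): total -3 -> 22
  event 7 (t=27: DEL total): total 22 -> (absent)
  event 8 (t=29: INC total by 2): total (absent) -> 2
  event 9 (t=34: SET total = -14): total 2 -> -14
  event 10 (t=35: INC total by 7): total -14 -> -7
Final: total = -7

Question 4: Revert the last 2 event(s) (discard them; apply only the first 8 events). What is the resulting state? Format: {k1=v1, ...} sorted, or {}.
Keep first 8 events (discard last 2):
  after event 1 (t=1: DEC max by 6): {max=-6}
  after event 2 (t=3: DEL max): {}
  after event 3 (t=5: DEL count): {}
  after event 4 (t=13: INC total by 11): {total=11}
  after event 5 (t=21: DEC total by 14): {total=-3}
  after event 6 (t=26: SET total = 22): {total=22}
  after event 7 (t=27: DEL total): {}
  after event 8 (t=29: INC total by 2): {total=2}

Answer: {total=2}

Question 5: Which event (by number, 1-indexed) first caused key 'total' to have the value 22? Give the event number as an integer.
Looking for first event where total becomes 22:
  event 4: total = 11
  event 5: total = -3
  event 6: total -3 -> 22  <-- first match

Answer: 6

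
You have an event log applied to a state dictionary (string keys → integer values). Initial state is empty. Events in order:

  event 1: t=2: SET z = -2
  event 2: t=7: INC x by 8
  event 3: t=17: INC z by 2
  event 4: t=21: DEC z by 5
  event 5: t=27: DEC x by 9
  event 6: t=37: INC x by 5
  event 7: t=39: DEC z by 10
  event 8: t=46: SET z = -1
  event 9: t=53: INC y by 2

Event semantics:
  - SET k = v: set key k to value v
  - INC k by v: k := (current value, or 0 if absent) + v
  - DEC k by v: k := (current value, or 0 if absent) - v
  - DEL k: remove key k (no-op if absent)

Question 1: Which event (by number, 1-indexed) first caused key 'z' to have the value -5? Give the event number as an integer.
Answer: 4

Derivation:
Looking for first event where z becomes -5:
  event 1: z = -2
  event 2: z = -2
  event 3: z = 0
  event 4: z 0 -> -5  <-- first match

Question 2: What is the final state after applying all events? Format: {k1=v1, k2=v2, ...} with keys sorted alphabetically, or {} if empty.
  after event 1 (t=2: SET z = -2): {z=-2}
  after event 2 (t=7: INC x by 8): {x=8, z=-2}
  after event 3 (t=17: INC z by 2): {x=8, z=0}
  after event 4 (t=21: DEC z by 5): {x=8, z=-5}
  after event 5 (t=27: DEC x by 9): {x=-1, z=-5}
  after event 6 (t=37: INC x by 5): {x=4, z=-5}
  after event 7 (t=39: DEC z by 10): {x=4, z=-15}
  after event 8 (t=46: SET z = -1): {x=4, z=-1}
  after event 9 (t=53: INC y by 2): {x=4, y=2, z=-1}

Answer: {x=4, y=2, z=-1}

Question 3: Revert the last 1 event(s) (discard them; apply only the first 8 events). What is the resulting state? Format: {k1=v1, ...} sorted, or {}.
Keep first 8 events (discard last 1):
  after event 1 (t=2: SET z = -2): {z=-2}
  after event 2 (t=7: INC x by 8): {x=8, z=-2}
  after event 3 (t=17: INC z by 2): {x=8, z=0}
  after event 4 (t=21: DEC z by 5): {x=8, z=-5}
  after event 5 (t=27: DEC x by 9): {x=-1, z=-5}
  after event 6 (t=37: INC x by 5): {x=4, z=-5}
  after event 7 (t=39: DEC z by 10): {x=4, z=-15}
  after event 8 (t=46: SET z = -1): {x=4, z=-1}

Answer: {x=4, z=-1}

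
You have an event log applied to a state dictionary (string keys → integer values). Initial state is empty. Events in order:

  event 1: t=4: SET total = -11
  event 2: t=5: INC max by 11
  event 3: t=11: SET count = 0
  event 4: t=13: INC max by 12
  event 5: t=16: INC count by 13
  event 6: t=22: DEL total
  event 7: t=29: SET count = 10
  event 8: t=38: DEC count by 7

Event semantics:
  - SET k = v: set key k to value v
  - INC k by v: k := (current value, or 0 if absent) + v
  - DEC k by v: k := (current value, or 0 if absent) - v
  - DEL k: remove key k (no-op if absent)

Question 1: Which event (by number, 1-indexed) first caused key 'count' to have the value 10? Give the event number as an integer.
Looking for first event where count becomes 10:
  event 3: count = 0
  event 4: count = 0
  event 5: count = 13
  event 6: count = 13
  event 7: count 13 -> 10  <-- first match

Answer: 7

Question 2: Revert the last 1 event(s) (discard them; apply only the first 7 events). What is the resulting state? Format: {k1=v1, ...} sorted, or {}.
Answer: {count=10, max=23}

Derivation:
Keep first 7 events (discard last 1):
  after event 1 (t=4: SET total = -11): {total=-11}
  after event 2 (t=5: INC max by 11): {max=11, total=-11}
  after event 3 (t=11: SET count = 0): {count=0, max=11, total=-11}
  after event 4 (t=13: INC max by 12): {count=0, max=23, total=-11}
  after event 5 (t=16: INC count by 13): {count=13, max=23, total=-11}
  after event 6 (t=22: DEL total): {count=13, max=23}
  after event 7 (t=29: SET count = 10): {count=10, max=23}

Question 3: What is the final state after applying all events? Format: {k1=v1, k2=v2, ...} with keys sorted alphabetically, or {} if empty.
  after event 1 (t=4: SET total = -11): {total=-11}
  after event 2 (t=5: INC max by 11): {max=11, total=-11}
  after event 3 (t=11: SET count = 0): {count=0, max=11, total=-11}
  after event 4 (t=13: INC max by 12): {count=0, max=23, total=-11}
  after event 5 (t=16: INC count by 13): {count=13, max=23, total=-11}
  after event 6 (t=22: DEL total): {count=13, max=23}
  after event 7 (t=29: SET count = 10): {count=10, max=23}
  after event 8 (t=38: DEC count by 7): {count=3, max=23}

Answer: {count=3, max=23}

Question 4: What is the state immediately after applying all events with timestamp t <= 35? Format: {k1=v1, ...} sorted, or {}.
Apply events with t <= 35 (7 events):
  after event 1 (t=4: SET total = -11): {total=-11}
  after event 2 (t=5: INC max by 11): {max=11, total=-11}
  after event 3 (t=11: SET count = 0): {count=0, max=11, total=-11}
  after event 4 (t=13: INC max by 12): {count=0, max=23, total=-11}
  after event 5 (t=16: INC count by 13): {count=13, max=23, total=-11}
  after event 6 (t=22: DEL total): {count=13, max=23}
  after event 7 (t=29: SET count = 10): {count=10, max=23}

Answer: {count=10, max=23}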